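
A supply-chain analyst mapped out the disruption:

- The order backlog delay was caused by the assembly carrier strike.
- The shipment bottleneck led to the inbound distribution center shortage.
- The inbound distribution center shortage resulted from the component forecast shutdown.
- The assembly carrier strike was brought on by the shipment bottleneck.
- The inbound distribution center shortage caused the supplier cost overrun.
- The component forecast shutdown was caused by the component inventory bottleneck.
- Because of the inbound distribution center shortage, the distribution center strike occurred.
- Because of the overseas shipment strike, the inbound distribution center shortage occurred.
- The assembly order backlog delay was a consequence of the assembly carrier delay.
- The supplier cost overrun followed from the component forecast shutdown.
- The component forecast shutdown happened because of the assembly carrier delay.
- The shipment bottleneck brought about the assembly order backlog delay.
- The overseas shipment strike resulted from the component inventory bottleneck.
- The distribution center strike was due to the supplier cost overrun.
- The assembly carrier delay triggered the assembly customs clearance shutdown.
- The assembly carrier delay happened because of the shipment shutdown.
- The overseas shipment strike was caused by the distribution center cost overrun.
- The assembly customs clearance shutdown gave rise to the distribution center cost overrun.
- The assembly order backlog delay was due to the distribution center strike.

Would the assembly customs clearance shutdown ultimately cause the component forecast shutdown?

No

The assembly customs clearance shutdown leads to the distribution center cost overrun, the overseas shipment strike, the inbound distribution center shortage, the supplier cost overrun, the distribution center strike, the assembly order backlog delay; the component forecast shutdown is not among them.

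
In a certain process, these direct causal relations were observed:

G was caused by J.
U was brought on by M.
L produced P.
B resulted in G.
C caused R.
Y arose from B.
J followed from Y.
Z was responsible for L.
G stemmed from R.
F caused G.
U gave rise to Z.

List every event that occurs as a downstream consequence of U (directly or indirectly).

Direct effects: Z.
2 steps out: L.
3 steps out: P.
Not reachable from it: B, M, Y, C, F, R, J, G.

L, P, Z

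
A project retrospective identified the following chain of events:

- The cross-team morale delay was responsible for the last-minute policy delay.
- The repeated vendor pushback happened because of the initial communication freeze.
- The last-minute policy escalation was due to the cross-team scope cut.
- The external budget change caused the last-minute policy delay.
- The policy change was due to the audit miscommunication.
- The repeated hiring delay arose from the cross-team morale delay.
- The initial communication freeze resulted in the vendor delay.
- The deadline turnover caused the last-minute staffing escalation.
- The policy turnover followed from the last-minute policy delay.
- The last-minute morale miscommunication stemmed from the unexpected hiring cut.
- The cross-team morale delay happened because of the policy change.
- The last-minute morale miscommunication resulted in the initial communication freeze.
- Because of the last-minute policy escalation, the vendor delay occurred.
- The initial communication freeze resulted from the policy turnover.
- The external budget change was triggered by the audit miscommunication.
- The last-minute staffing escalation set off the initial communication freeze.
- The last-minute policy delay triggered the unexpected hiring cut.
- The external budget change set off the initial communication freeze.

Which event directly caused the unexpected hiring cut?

Upstream contributors include the audit miscommunication, the external budget change, the policy change, the cross-team morale delay, but only the last-minute policy delay feeds directly into the unexpected hiring cut.

the last-minute policy delay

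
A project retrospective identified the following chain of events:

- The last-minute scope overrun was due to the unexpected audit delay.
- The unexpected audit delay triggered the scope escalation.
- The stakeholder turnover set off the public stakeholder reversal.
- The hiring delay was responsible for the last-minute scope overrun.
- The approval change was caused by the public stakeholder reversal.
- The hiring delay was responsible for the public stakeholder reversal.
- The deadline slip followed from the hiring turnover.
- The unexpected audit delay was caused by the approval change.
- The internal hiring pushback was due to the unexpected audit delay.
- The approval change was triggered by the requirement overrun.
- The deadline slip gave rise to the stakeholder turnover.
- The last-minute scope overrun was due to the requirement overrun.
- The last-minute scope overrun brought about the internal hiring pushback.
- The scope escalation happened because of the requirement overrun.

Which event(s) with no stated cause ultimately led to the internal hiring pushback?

Tracing upstream from the internal hiring pushback: the internal hiring pushback ← the unexpected audit delay ← the approval change ← the public stakeholder reversal ← the stakeholder turnover ← the deadline slip ← the hiring turnover.
A separate upstream branch: the internal hiring pushback ← the last-minute scope overrun ← the hiring delay.
A separate upstream branch: the internal hiring pushback ← the last-minute scope overrun ← the requirement overrun.
Each of those chain origins has no stated cause.

the hiring delay, the hiring turnover, the requirement overrun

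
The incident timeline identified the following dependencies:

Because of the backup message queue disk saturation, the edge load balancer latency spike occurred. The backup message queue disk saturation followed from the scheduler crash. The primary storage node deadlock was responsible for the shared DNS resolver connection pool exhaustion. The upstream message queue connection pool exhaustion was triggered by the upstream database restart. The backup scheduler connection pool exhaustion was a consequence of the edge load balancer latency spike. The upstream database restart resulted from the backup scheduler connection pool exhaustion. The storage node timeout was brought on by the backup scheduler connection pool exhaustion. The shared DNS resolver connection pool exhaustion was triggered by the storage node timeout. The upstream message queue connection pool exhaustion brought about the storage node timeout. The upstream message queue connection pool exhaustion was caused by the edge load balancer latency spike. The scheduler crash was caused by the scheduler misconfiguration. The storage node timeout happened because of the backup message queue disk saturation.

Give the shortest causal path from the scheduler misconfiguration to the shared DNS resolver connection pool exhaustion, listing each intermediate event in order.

the scheduler misconfiguration → the scheduler crash
the scheduler crash → the backup message queue disk saturation
the backup message queue disk saturation → the storage node timeout
the storage node timeout → the shared DNS resolver connection pool exhaustion
Length: 4 steps.

the scheduler misconfiguration → the scheduler crash → the backup message queue disk saturation → the storage node timeout → the shared DNS resolver connection pool exhaustion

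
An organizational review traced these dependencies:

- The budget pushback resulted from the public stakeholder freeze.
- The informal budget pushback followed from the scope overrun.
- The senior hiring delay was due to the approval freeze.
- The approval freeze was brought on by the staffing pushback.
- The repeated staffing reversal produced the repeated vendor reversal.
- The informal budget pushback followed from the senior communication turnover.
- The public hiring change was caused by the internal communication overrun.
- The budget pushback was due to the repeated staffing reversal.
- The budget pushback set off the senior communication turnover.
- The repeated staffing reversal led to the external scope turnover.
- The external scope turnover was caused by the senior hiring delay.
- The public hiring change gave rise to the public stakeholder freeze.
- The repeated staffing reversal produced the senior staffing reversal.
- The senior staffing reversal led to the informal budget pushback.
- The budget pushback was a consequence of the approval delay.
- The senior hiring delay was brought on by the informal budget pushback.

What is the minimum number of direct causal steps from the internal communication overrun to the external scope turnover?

Shortest chain: the internal communication overrun → the public hiring change → the public stakeholder freeze → the budget pushback → the senior communication turnover → the informal budget pushback → the senior hiring delay → the external scope turnover.

7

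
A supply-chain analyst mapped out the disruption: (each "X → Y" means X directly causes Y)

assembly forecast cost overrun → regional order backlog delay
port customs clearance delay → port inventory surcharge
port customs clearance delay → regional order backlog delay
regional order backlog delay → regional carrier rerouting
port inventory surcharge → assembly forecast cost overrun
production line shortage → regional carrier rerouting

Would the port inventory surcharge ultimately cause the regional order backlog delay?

Yes

There is a causal chain: the port inventory surcharge → the assembly forecast cost overrun → the regional order backlog delay.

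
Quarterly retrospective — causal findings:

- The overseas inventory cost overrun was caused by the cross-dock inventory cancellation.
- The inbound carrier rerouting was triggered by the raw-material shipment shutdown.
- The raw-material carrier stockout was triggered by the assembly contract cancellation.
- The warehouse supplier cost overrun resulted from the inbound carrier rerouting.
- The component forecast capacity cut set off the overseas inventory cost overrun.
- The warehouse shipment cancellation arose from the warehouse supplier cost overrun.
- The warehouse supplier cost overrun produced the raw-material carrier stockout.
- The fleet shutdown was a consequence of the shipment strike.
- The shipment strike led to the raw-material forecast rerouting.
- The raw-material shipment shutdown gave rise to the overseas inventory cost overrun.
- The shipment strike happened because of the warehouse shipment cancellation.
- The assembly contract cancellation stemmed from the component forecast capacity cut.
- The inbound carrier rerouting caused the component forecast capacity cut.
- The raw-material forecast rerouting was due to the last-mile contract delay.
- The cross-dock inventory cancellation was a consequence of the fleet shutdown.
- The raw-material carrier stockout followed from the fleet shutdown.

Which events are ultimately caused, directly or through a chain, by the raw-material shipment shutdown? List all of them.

Direct effects: the inbound carrier rerouting, the overseas inventory cost overrun.
2 steps out: the warehouse supplier cost overrun, the component forecast capacity cut.
3 steps out: the warehouse shipment cancellation, the assembly contract cancellation, the raw-material carrier stockout.
4 steps out: the shipment strike.
5 steps out: the fleet shutdown, the raw-material forecast rerouting.
6 steps out: the cross-dock inventory cancellation.
Not reachable from it: the last-mile contract delay.

the assembly contract cancellation, the component forecast capacity cut, the cross-dock inventory cancellation, the fleet shutdown, the inbound carrier rerouting, the overseas inventory cost overrun, the raw-material carrier stockout, the raw-material forecast rerouting, the shipment strike, the warehouse shipment cancellation, the warehouse supplier cost overrun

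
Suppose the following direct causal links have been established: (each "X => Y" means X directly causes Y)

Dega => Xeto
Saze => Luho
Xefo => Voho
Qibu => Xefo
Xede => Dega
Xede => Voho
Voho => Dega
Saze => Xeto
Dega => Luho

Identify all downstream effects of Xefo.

Dega, Luho, Voho, Xeto

Direct effects: Voho.
2 steps out: Dega.
3 steps out: Xeto, Luho.
Not reachable from it: Xede, Qibu, Saze.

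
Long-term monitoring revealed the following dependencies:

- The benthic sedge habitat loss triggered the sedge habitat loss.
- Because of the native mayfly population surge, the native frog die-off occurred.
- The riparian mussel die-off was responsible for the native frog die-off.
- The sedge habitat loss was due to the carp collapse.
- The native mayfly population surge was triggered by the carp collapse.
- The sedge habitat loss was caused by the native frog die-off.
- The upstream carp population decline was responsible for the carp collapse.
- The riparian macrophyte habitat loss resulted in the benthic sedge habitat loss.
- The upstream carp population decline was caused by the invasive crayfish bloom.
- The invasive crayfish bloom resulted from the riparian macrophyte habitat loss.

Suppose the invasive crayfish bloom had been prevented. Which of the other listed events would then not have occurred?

Downstream of the invasive crayfish bloom: the upstream carp population decline, the carp collapse, the native mayfly population surge, the native frog die-off, the sedge habitat loss.
Of those, still caused via another path: the native frog die-off, the sedge habitat loss.
The remainder have no surviving cause.

the carp collapse, the native mayfly population surge, the upstream carp population decline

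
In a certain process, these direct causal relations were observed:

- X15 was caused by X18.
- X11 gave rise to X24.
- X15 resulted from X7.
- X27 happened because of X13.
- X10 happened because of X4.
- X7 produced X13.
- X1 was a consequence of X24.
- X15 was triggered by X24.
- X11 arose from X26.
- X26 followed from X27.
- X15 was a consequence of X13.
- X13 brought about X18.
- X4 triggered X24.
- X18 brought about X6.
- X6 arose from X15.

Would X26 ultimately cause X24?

Yes

There is a causal chain: X26 → X11 → X24.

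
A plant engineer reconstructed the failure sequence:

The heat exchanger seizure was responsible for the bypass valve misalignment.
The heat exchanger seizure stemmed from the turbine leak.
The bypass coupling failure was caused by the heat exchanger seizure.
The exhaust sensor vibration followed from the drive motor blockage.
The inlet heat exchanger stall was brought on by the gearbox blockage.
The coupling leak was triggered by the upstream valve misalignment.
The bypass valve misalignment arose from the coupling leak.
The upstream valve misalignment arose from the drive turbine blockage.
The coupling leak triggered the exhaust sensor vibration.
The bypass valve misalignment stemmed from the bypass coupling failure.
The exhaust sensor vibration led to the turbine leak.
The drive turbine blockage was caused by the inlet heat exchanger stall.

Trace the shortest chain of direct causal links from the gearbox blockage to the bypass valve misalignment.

the gearbox blockage → the inlet heat exchanger stall → the drive turbine blockage → the upstream valve misalignment → the coupling leak → the bypass valve misalignment

the gearbox blockage → the inlet heat exchanger stall
the inlet heat exchanger stall → the drive turbine blockage
the drive turbine blockage → the upstream valve misalignment
the upstream valve misalignment → the coupling leak
the coupling leak → the bypass valve misalignment
Length: 5 steps.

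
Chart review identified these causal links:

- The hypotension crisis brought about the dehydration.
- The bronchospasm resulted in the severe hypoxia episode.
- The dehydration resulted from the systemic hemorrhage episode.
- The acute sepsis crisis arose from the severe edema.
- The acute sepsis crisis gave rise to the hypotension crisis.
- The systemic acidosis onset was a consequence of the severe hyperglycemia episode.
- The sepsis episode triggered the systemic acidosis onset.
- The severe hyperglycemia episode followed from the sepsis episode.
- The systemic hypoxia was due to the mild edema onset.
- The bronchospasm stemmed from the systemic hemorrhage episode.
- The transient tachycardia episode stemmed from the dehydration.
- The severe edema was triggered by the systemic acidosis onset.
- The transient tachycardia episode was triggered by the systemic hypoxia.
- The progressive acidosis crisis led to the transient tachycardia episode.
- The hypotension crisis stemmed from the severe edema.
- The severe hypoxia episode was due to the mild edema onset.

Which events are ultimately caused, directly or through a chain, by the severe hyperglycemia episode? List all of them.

the acute sepsis crisis, the dehydration, the hypotension crisis, the severe edema, the systemic acidosis onset, the transient tachycardia episode

Direct effects: the systemic acidosis onset.
2 steps out: the severe edema.
3 steps out: the acute sepsis crisis, the hypotension crisis.
4 steps out: the dehydration.
5 steps out: the transient tachycardia episode.
Not reachable from it: the systemic hemorrhage episode, the mild edema onset, the systemic hypoxia, the bronchospasm, the sepsis episode, the severe hypoxia episode, the progressive acidosis crisis.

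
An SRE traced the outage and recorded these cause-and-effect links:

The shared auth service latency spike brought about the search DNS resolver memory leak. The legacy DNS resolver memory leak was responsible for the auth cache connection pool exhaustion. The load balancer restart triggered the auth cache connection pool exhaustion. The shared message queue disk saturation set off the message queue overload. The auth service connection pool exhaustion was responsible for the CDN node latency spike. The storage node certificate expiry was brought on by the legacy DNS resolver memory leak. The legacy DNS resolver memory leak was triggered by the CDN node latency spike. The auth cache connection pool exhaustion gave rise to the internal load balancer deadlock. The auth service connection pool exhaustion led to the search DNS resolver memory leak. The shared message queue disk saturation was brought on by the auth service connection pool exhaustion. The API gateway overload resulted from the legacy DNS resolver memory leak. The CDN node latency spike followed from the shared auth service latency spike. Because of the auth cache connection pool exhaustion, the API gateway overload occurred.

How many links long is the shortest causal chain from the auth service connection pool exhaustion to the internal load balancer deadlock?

4

Shortest chain: the auth service connection pool exhaustion → the CDN node latency spike → the legacy DNS resolver memory leak → the auth cache connection pool exhaustion → the internal load balancer deadlock.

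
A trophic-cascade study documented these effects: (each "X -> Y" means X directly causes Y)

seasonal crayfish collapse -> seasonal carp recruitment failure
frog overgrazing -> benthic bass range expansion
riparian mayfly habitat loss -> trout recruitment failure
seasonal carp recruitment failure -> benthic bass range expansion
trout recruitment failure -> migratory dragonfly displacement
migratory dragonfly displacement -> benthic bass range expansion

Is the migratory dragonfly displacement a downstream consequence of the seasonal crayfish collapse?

No

The seasonal crayfish collapse leads to the seasonal carp recruitment failure, the benthic bass range expansion; the migratory dragonfly displacement is not among them.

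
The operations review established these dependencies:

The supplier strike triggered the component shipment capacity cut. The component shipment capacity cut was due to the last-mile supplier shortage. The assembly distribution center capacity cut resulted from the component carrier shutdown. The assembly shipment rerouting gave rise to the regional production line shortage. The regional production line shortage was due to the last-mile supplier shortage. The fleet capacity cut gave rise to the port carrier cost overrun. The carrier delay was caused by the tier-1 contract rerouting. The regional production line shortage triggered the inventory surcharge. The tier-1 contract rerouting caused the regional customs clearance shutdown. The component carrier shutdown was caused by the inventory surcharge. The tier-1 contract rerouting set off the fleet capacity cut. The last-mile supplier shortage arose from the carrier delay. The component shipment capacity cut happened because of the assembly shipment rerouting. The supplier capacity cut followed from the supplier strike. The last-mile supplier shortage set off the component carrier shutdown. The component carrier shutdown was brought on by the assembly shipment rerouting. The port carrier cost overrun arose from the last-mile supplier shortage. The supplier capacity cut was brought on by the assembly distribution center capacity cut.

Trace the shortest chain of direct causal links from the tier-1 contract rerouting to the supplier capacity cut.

the tier-1 contract rerouting → the carrier delay
the carrier delay → the last-mile supplier shortage
the last-mile supplier shortage → the component carrier shutdown
the component carrier shutdown → the assembly distribution center capacity cut
the assembly distribution center capacity cut → the supplier capacity cut
Length: 5 steps.

the tier-1 contract rerouting → the carrier delay → the last-mile supplier shortage → the component carrier shutdown → the assembly distribution center capacity cut → the supplier capacity cut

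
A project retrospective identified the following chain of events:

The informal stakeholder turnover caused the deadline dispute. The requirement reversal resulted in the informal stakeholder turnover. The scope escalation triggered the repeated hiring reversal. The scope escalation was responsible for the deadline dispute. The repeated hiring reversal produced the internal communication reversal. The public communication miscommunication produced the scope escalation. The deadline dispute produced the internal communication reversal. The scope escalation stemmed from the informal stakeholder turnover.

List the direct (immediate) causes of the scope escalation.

Upstream contributors include the requirement reversal, but only the informal stakeholder turnover, the public communication miscommunication feed directly into the scope escalation.

the informal stakeholder turnover, the public communication miscommunication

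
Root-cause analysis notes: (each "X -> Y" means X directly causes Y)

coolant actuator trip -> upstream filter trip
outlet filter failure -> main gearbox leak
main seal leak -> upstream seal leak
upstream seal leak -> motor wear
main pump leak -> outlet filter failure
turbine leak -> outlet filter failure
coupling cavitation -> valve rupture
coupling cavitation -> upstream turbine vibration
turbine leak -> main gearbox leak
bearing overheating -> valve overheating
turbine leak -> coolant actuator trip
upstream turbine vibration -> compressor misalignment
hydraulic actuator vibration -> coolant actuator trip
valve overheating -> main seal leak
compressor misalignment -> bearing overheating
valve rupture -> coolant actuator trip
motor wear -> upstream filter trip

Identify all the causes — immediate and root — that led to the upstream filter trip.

Immediate causes of the upstream filter trip: the coolant actuator trip, the motor wear.
Further upstream: the coupling cavitation, the turbine leak, the valve rupture, the upstream turbine vibration, the compressor misalignment, the bearing overheating, the valve overheating, the hydraulic actuator vibration, the main seal leak, the upstream seal leak.

the bearing overheating, the compressor misalignment, the coolant actuator trip, the coupling cavitation, the hydraulic actuator vibration, the main seal leak, the motor wear, the turbine leak, the upstream seal leak, the upstream turbine vibration, the valve overheating, the valve rupture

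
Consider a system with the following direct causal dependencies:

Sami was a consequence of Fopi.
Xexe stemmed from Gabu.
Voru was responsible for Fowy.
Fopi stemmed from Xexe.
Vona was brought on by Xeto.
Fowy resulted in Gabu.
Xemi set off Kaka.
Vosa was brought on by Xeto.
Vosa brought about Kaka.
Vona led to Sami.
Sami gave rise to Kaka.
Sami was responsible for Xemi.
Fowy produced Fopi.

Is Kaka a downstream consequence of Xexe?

There is a causal chain: Xexe → Fopi → Sami → Kaka.

Yes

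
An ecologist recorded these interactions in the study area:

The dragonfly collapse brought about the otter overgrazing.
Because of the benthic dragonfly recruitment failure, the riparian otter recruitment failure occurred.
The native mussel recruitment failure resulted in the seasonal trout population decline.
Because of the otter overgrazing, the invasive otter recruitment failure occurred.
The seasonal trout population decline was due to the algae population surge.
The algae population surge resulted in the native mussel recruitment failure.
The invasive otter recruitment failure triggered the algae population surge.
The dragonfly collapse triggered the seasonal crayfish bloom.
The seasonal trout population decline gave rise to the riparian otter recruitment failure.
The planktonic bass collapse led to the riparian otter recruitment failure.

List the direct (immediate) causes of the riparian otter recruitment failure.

the benthic dragonfly recruitment failure, the planktonic bass collapse, the seasonal trout population decline

Upstream contributors include the dragonfly collapse, the otter overgrazing, the invasive otter recruitment failure, the algae population surge, the native mussel recruitment failure, but only the benthic dragonfly recruitment failure, the planktonic bass collapse, the seasonal trout population decline feed directly into the riparian otter recruitment failure.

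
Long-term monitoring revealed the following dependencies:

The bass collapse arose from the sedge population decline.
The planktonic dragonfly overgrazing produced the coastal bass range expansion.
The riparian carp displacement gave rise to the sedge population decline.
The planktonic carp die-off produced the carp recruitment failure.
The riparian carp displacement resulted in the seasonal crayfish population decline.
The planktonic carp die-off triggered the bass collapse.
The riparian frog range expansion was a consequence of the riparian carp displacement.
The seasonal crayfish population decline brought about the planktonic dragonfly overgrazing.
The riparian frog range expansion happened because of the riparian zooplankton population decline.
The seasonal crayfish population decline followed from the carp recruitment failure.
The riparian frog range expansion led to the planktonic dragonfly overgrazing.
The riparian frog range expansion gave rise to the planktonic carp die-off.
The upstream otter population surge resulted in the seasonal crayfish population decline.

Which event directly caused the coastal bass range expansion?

Upstream contributors include the riparian carp displacement, the riparian zooplankton population decline, the riparian frog range expansion, the upstream otter population surge, the planktonic carp die-off, the carp recruitment failure, the seasonal crayfish population decline, but only the planktonic dragonfly overgrazing feeds directly into the coastal bass range expansion.

the planktonic dragonfly overgrazing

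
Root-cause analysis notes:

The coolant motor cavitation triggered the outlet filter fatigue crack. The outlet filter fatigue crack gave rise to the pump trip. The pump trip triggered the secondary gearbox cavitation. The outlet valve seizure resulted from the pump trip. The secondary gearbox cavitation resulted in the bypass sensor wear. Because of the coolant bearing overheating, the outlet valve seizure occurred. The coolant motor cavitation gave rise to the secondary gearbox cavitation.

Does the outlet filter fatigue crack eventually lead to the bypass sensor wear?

There is a causal chain: the outlet filter fatigue crack → the pump trip → the secondary gearbox cavitation → the bypass sensor wear.

Yes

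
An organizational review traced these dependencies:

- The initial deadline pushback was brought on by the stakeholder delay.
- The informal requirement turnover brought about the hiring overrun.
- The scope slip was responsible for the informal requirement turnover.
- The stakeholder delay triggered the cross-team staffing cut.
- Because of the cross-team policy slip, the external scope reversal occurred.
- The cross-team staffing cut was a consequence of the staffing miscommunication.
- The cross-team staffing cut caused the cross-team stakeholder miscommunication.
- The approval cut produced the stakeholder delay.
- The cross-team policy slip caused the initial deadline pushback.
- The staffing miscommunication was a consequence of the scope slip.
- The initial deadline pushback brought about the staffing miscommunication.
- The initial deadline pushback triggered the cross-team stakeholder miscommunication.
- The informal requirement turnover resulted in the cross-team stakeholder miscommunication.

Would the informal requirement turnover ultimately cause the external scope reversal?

The informal requirement turnover leads to the hiring overrun, the cross-team stakeholder miscommunication; the external scope reversal is not among them.

No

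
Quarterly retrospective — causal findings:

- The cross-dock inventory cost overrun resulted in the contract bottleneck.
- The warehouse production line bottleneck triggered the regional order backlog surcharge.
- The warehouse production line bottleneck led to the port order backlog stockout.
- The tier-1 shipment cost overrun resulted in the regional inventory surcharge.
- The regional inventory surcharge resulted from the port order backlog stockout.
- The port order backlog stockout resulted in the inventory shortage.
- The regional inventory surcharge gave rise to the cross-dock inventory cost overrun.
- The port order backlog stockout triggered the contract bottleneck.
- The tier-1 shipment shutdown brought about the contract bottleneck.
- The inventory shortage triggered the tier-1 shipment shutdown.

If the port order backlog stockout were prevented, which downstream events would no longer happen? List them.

the inventory shortage, the tier-1 shipment shutdown

Downstream of the port order backlog stockout: the regional inventory surcharge, the inventory shortage, the tier-1 shipment shutdown, the cross-dock inventory cost overrun, the contract bottleneck.
Of those, still caused via another path: the regional inventory surcharge, the cross-dock inventory cost overrun, the contract bottleneck.
The remainder have no surviving cause.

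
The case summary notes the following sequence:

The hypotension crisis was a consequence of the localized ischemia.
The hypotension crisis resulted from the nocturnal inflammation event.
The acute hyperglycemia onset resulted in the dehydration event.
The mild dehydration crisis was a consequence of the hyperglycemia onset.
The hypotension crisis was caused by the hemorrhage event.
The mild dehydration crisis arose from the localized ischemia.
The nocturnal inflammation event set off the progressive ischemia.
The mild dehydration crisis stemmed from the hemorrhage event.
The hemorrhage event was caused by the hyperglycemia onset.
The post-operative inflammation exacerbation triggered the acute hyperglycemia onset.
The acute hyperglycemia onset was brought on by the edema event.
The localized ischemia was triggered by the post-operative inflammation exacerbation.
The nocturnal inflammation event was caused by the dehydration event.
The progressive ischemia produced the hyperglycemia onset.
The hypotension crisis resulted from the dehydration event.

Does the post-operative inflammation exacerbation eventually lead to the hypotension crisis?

Yes

There is a causal chain: the post-operative inflammation exacerbation → the localized ischemia → the hypotension crisis.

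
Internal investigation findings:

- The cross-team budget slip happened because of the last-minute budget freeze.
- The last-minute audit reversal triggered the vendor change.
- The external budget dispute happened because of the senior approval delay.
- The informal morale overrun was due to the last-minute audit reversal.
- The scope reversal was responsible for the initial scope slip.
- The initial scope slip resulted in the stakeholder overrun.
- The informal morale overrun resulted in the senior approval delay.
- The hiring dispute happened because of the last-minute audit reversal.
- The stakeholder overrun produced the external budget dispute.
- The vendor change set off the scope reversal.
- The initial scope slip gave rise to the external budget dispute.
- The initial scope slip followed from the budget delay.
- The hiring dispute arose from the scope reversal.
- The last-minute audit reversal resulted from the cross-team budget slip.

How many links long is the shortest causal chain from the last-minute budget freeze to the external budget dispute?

Shortest chain: the last-minute budget freeze → the cross-team budget slip → the last-minute audit reversal → the informal morale overrun → the senior approval delay → the external budget dispute.

5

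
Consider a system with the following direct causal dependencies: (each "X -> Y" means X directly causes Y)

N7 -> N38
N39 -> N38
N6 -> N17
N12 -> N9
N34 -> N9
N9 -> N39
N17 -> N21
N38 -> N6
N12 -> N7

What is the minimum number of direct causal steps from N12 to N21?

5

Shortest chain: N12 → N7 → N38 → N6 → N17 → N21.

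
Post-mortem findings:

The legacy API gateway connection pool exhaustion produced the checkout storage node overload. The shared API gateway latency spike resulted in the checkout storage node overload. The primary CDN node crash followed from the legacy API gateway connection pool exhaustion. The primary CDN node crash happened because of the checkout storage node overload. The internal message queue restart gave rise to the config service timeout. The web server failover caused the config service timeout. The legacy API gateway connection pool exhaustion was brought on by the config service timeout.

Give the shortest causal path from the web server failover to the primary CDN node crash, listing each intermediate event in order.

the web server failover → the config service timeout → the legacy API gateway connection pool exhaustion → the primary CDN node crash

the web server failover → the config service timeout
the config service timeout → the legacy API gateway connection pool exhaustion
the legacy API gateway connection pool exhaustion → the primary CDN node crash
Length: 3 steps.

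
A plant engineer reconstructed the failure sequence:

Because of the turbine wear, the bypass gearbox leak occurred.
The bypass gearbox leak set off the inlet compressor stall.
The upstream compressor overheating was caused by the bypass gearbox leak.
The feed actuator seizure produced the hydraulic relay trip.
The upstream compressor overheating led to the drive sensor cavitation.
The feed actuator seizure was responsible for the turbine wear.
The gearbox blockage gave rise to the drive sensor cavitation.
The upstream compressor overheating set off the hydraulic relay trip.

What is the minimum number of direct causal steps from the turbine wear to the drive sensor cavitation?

Shortest chain: the turbine wear → the bypass gearbox leak → the upstream compressor overheating → the drive sensor cavitation.

3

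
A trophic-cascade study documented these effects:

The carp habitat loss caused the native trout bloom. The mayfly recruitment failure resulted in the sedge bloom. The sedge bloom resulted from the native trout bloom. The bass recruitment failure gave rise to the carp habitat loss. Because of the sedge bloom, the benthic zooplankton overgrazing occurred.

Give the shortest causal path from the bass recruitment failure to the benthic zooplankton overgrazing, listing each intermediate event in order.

the bass recruitment failure → the carp habitat loss → the native trout bloom → the sedge bloom → the benthic zooplankton overgrazing

the bass recruitment failure → the carp habitat loss
the carp habitat loss → the native trout bloom
the native trout bloom → the sedge bloom
the sedge bloom → the benthic zooplankton overgrazing
Length: 4 steps.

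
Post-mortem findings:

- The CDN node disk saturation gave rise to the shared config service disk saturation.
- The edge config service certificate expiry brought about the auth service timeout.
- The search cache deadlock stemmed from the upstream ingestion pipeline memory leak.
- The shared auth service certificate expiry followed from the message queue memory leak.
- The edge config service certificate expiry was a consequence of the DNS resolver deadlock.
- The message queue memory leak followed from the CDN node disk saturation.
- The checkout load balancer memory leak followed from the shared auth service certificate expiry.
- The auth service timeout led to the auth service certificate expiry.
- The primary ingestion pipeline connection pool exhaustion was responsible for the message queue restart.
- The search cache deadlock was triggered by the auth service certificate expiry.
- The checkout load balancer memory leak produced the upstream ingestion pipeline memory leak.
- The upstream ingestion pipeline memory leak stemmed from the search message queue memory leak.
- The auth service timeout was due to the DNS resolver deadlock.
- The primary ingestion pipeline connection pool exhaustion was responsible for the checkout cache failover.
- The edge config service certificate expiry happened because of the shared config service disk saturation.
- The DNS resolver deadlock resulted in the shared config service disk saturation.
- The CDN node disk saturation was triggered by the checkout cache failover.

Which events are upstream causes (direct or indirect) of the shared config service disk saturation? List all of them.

Immediate causes of the shared config service disk saturation: the CDN node disk saturation, the DNS resolver deadlock.
Further upstream: the primary ingestion pipeline connection pool exhaustion, the checkout cache failover.

the CDN node disk saturation, the DNS resolver deadlock, the checkout cache failover, the primary ingestion pipeline connection pool exhaustion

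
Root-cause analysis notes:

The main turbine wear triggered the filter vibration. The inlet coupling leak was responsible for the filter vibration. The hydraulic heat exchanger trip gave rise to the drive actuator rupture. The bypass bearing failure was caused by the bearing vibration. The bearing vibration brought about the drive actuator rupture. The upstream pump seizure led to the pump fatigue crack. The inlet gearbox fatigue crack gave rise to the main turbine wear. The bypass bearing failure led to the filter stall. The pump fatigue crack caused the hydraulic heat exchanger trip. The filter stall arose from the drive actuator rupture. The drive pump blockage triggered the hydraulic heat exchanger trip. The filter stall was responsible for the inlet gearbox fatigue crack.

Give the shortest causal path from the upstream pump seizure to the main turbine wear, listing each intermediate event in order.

the upstream pump seizure → the pump fatigue crack → the hydraulic heat exchanger trip → the drive actuator rupture → the filter stall → the inlet gearbox fatigue crack → the main turbine wear

the upstream pump seizure → the pump fatigue crack
the pump fatigue crack → the hydraulic heat exchanger trip
the hydraulic heat exchanger trip → the drive actuator rupture
the drive actuator rupture → the filter stall
the filter stall → the inlet gearbox fatigue crack
the inlet gearbox fatigue crack → the main turbine wear
Length: 6 steps.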